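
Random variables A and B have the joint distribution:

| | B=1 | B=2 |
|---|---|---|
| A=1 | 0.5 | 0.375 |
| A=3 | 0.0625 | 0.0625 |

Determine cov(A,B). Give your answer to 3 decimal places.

0.016

E[A] = 1.25,  E[B] = 1.4375
E[AB] = 1.8125
cov(A,B) = E[AB] − E[A]E[B] = 1.8125 − (1.25)(1.4375) = 0.015625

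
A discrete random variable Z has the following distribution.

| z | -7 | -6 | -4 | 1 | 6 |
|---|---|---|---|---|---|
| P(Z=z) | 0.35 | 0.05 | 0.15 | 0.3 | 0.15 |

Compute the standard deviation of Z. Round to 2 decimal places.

4.74

E[Z] = (-7)(0.35) + (-6)(0.05) + (-4)(0.15) + (1)(0.3) + (6)(0.15) = -2.15
E[Z²] = (-7)²(0.35) + (-6)²(0.05) + (-4)²(0.15) + (1)²(0.3) + (6)²(0.15) = 27.05
Var(Z) = E[Z²] − (E[Z])² = 27.05 − (-2.15)² = 22.4275
SD(Z) = √22.4275 ≈ 4.74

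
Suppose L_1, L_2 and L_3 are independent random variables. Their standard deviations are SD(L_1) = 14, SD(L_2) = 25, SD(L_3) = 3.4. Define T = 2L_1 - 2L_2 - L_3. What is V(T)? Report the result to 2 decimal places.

3295.56

V(L_1) = 196, V(L_2) = 625, V(L_3) = 11.56
By independence, V(T) = (2)²V(L_1) + (-2)²V(L_2) + (-1)²V(L_3)
= (2)²·196 + (-2)²·625 + (-1)²·11.56 = 3295.56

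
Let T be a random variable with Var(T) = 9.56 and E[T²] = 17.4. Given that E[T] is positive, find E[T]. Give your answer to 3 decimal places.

(E[T])² = E[T²] − Var(T) = 17.4 − 9.56 = 7.84
E[T] = √7.84 = 2.8

2.800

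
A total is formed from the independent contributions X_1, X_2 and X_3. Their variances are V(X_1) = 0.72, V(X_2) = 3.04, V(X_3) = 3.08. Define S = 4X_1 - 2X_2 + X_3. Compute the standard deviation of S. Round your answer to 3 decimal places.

5.173

By independence, V(S) = (4)²V(X_1) + (-2)²V(X_2) + (1)²V(X_3)
= (4)²·0.72 + (-2)²·3.04 + (1)²·3.08 = 26.76
SD(S) = √26.76 ≈ 5.173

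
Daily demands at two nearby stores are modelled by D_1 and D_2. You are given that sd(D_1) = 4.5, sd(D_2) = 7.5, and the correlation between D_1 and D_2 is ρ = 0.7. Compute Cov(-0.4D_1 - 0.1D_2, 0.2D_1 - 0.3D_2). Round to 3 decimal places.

2.430

V(D_1) = (4.5)² = 20.25;  V(D_2) = (7.5)² = 56.25
Cov(D_1,D_2) = ρ·sd(D_1)·sd(D_2) = 0.7·4.5·7.5 = 23.625
Cov(-0.4D_1 - 0.1D_2, 0.2D_1 - 0.3D_2) = (-0.4)(0.2)V(D_1) + (-0.1)(-0.3)V(D_2) + [(-0.4)(-0.3) + (-0.1)(0.2)]Cov(D_1,D_2)
= -0.08·20.25 + 0.03·56.25 + 0.1·23.625 = 2.43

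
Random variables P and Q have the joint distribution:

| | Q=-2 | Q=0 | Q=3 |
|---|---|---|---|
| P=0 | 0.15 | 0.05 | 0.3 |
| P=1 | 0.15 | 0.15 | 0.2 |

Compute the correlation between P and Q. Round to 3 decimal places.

E[P] = 0.5,  E[Q] = 0.9
E[PQ] = 0.3
Cov(P,Q) = E[PQ] − E[P]E[Q] = 0.3 − (0.5)(0.9) = -0.15
V(P) = 0.25,  V(Q) = 4.89
ρ = -0.15 / √(0.25·4.89) ≈ -0.136

-0.136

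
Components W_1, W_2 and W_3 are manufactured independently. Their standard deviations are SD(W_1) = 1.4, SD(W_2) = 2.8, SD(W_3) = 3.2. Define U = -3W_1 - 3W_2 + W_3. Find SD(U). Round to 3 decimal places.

var(W_1) = 1.96, var(W_2) = 7.84, var(W_3) = 10.24
By independence, var(U) = (-3)²var(W_1) + (-3)²var(W_2) + (1)²var(W_3)
= (-3)²·1.96 + (-3)²·7.84 + (1)²·10.24 = 98.44
SD(U) = √98.44 ≈ 9.922

9.922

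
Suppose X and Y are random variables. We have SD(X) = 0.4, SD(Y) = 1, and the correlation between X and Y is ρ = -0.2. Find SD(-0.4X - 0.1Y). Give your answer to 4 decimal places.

0.1709

V(X) = (0.4)² = 0.16;  V(Y) = (1)² = 1
Cov(X,Y) = ρ·SD(X)·SD(Y) = -0.2·0.4·1 = -0.08
V(-0.4X - 0.1Y) = (-0.4)²·V(X) + (-0.1)²·V(Y) + 2·(-0.4)·(-0.1)·Cov(X,Y)
= 0.16·0.16 + 0.01·1 + 0.08·-0.08 = 0.0292
SD(-0.4X - 0.1Y) = √0.0292 ≈ 0.1709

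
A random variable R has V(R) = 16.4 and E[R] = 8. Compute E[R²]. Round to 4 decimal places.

E[R²] = V(R) + (E[R])² = 16.4 + (8)² = 80.4

80.4000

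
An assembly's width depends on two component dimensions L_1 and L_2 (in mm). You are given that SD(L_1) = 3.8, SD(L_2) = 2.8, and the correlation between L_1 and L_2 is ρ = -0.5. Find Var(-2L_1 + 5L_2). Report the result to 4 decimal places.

360.1600

Var(L_1) = (3.8)² = 14.44;  Var(L_2) = (2.8)² = 7.84
cov(L_1,L_2) = ρ·SD(L_1)·SD(L_2) = -0.5·3.8·2.8 = -5.32
Var(-2L_1 + 5L_2) = (-2)²·Var(L_1) + (5)²·Var(L_2) + 2·(-2)·(5)·cov(L_1,L_2)
= 4·14.44 + 25·7.84 + -20·-5.32 = 360.16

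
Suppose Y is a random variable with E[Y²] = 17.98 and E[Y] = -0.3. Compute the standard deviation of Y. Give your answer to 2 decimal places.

4.23

V(Y) = 17.98 − (-0.3)² = 17.89
SD(Y) = √17.89 ≈ 4.23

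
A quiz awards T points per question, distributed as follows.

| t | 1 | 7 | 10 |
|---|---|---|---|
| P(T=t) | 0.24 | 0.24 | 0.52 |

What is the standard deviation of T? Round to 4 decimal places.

E[T] = (1)(0.24) + (7)(0.24) + (10)(0.52) = 7.12
E[T²] = (1)²(0.24) + (7)²(0.24) + (10)²(0.52) = 64
Var(T) = E[T²] − (E[T])² = 64 − (7.12)² = 13.3056
sd(T) = √13.3056 ≈ 3.6477

3.6477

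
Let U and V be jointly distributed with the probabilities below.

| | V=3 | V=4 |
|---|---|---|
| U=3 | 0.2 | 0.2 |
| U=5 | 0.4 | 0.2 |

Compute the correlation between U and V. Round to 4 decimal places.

E[U] = 4.2,  E[V] = 3.4
E[UV] = 14.2
Cov(U,V) = E[UV] − E[U]E[V] = 14.2 − (4.2)(3.4) = -0.08
Var(U) = 0.96,  Var(V) = 0.24
ρ = -0.08 / √(0.96·0.24) ≈ -0.1667

-0.1667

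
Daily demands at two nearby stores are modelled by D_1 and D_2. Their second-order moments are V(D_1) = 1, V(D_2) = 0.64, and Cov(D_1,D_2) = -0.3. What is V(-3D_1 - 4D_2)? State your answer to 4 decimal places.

V(-3D_1 - 4D_2) = (-3)²·V(D_1) + (-4)²·V(D_2) + 2·(-3)·(-4)·Cov(D_1,D_2)
= 9·1 + 16·0.64 + 24·-0.3 = 12.04

12.0400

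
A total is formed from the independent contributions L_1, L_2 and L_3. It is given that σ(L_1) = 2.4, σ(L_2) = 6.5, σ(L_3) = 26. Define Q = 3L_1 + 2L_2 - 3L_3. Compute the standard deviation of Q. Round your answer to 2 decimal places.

V(L_1) = 5.76, V(L_2) = 42.25, V(L_3) = 676
By independence, V(Q) = (3)²V(L_1) + (2)²V(L_2) + (-3)²V(L_3)
= (3)²·5.76 + (2)²·42.25 + (-3)²·676 = 6304.84
σ(Q) = √6304.84 ≈ 79.40

79.40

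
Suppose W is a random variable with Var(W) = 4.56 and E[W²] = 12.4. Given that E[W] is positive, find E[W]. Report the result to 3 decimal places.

2.800

(E[W])² = E[W²] − Var(W) = 12.4 − 4.56 = 7.84
E[W] = √7.84 = 2.8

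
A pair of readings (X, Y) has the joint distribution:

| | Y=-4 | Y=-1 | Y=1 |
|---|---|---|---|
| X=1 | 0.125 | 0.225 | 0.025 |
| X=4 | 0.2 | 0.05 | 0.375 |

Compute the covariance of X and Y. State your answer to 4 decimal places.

0.7781

E[X] = 2.875,  E[Y] = -1.175
E[XY] = -2.6
cov(X,Y) = E[XY] − E[X]E[Y] = -2.6 − (2.875)(-1.175) = 0.778125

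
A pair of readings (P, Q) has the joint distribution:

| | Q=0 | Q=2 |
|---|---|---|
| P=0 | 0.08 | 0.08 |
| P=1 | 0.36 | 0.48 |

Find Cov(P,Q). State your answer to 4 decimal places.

E[P] = 0.84,  E[Q] = 1.12
E[PQ] = 0.96
Cov(P,Q) = E[PQ] − E[P]E[Q] = 0.96 − (0.84)(1.12) = 0.0192

0.0192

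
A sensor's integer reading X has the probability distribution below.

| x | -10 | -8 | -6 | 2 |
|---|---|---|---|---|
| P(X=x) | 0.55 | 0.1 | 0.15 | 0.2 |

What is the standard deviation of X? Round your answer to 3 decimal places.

4.622

E[X] = (-10)(0.55) + (-8)(0.1) + (-6)(0.15) + (2)(0.2) = -6.8
E[X²] = (-10)²(0.55) + (-8)²(0.1) + (-6)²(0.15) + (2)²(0.2) = 67.6
V(X) = E[X²] − (E[X])² = 67.6 − (-6.8)² = 21.36
SD(X) = √21.36 ≈ 4.622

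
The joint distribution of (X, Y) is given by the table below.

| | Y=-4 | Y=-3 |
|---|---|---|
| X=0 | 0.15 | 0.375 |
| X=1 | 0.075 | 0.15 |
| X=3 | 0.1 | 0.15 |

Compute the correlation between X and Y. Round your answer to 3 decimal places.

E[X] = 0.975,  E[Y] = -3.325
E[XY] = -3.3
Cov(X,Y) = E[XY] − E[X]E[Y] = -3.3 − (0.975)(-3.325) = -0.058125
V(X) = 1.524375,  V(Y) = 0.219375
ρ = -0.058125 / √(1.524375·0.219375) ≈ -0.101

-0.101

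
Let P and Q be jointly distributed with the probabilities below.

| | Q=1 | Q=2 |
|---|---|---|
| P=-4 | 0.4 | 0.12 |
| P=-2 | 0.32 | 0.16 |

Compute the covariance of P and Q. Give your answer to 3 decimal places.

E[P] = -3.04,  E[Q] = 1.28
E[PQ] = -3.84
Cov(P,Q) = E[PQ] − E[P]E[Q] = -3.84 − (-3.04)(1.28) = 0.0512

0.051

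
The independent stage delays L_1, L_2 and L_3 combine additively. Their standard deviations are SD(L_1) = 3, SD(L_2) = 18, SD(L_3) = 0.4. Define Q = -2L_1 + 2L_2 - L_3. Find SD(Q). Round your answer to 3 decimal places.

36.499

Var(L_1) = 9, Var(L_2) = 324, Var(L_3) = 0.16
By independence, Var(Q) = (-2)²Var(L_1) + (2)²Var(L_2) + (-1)²Var(L_3)
= (-2)²·9 + (2)²·324 + (-1)²·0.16 = 1332.16
SD(Q) = √1332.16 ≈ 36.499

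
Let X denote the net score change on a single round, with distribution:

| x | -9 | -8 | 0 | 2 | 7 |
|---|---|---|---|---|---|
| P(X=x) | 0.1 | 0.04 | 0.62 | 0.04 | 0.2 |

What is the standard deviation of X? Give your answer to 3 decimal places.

E[X] = (-9)(0.1) + (-8)(0.04) + (0)(0.62) + (2)(0.04) + (7)(0.2) = 0.26
E[X²] = (-9)²(0.1) + (-8)²(0.04) + (0)²(0.62) + (2)²(0.04) + (7)²(0.2) = 20.62
Var(X) = E[X²] − (E[X])² = 20.62 − (0.26)² = 20.5524
SD(X) = √20.5524 ≈ 4.533

4.533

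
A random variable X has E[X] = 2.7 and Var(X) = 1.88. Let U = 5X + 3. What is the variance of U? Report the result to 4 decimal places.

Var(5X + 3) = (5)²·Var(X) = 25·1.88 = 47

47.0000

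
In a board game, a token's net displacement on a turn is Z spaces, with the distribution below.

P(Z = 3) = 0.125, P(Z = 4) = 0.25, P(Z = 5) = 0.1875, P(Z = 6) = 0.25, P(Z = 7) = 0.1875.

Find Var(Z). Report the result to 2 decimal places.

1.73

E[Z] = (3)(0.125) + (4)(0.25) + (5)(0.1875) + (6)(0.25) + (7)(0.1875) = 5.125
E[Z²] = (3)²(0.125) + (4)²(0.25) + (5)²(0.1875) + (6)²(0.25) + (7)²(0.1875) = 28
Var(Z) = E[Z²] − (E[Z])² = 28 − (5.125)² = 1.734375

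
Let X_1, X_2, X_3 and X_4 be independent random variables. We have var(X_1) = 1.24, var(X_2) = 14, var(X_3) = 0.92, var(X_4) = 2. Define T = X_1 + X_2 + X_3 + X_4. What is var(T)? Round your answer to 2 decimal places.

18.16

By independence, var(T) = (1)²var(X_1) + (1)²var(X_2) + (1)²var(X_3) + (1)²var(X_4)
= (1)²·1.24 + (1)²·14 + (1)²·0.92 + (1)²·2 = 18.16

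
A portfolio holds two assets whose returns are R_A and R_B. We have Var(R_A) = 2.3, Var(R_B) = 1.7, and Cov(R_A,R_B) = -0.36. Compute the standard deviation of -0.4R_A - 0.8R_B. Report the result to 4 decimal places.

1.1071

Var(-0.4R_A - 0.8R_B) = (-0.4)²·Var(R_A) + (-0.8)²·Var(R_B) + 2·(-0.4)·(-0.8)·Cov(R_A,R_B)
= 0.16·2.3 + 0.64·1.7 + 0.64·-0.36 = 1.2256
σ(-0.4R_A - 0.8R_B) = √1.2256 ≈ 1.1071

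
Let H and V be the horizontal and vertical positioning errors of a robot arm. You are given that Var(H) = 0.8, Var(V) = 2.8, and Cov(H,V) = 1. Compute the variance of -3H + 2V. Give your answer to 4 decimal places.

6.4000

Var(-3H + 2V) = (-3)²·Var(H) + (2)²·Var(V) + 2·(-3)·(2)·Cov(H,V)
= 9·0.8 + 4·2.8 + -12·1 = 6.4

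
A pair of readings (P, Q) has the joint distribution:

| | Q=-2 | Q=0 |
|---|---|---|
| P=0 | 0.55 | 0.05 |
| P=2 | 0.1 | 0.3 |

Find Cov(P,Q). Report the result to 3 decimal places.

E[P] = 0.8,  E[Q] = -1.3
E[PQ] = -0.4
Cov(P,Q) = E[PQ] − E[P]E[Q] = -0.4 − (0.8)(-1.3) = 0.64

0.640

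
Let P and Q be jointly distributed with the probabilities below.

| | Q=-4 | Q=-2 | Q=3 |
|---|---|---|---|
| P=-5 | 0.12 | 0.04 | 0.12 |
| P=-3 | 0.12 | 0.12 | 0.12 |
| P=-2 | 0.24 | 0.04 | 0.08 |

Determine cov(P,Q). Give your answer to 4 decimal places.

E[P] = -3.2,  E[Q] = -1.36
E[PQ] = 3.68
cov(P,Q) = E[PQ] − E[P]E[Q] = 3.68 − (-3.2)(-1.36) = -0.672

-0.6720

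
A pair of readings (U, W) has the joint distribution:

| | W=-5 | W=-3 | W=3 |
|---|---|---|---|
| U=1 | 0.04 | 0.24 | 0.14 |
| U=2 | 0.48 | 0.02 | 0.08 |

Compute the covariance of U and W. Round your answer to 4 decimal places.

E[U] = 1.58,  E[W] = -2.72
E[UW] = -4.94
Cov(U,W) = E[UW] − E[U]E[W] = -4.94 − (1.58)(-2.72) = -0.6424

-0.6424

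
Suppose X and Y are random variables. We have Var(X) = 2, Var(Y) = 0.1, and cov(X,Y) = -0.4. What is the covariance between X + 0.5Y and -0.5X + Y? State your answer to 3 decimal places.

cov(X + 0.5Y, -0.5X + Y) = (1)(-0.5)Var(X) + (0.5)(1)Var(Y) + [(1)(1) + (0.5)(-0.5)]cov(X,Y)
= -0.5·2 + 0.5·0.1 + 0.75·-0.4 = -1.25

-1.250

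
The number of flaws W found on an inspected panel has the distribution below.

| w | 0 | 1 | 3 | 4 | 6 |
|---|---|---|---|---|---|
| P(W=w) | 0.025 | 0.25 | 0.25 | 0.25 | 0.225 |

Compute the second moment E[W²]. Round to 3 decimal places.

14.600

E[W²] = (0)²(0.025) + (1)²(0.25) + (3)²(0.25) + (4)²(0.25) + (6)²(0.225) = 14.6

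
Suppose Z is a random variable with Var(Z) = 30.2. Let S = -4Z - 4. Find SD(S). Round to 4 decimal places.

21.9818

Var(-4Z - 4) = (-4)²·30.2 = 483.2
SD(S) = √483.2 ≈ 21.9818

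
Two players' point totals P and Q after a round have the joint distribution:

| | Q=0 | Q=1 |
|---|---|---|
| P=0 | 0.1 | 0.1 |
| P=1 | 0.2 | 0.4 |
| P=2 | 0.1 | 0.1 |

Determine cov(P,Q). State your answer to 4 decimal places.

E[P] = 1,  E[Q] = 0.6
E[PQ] = 0.6
cov(P,Q) = E[PQ] − E[P]E[Q] = 0.6 − (1)(0.6) = 0

0.0000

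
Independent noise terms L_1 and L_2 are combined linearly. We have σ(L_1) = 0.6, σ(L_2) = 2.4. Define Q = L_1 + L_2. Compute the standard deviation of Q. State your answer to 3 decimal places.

2.474

Var(L_1) = 0.36, Var(L_2) = 5.76
By independence, Var(Q) = (1)²Var(L_1) + (1)²Var(L_2)
= (1)²·0.36 + (1)²·5.76 = 6.12
σ(Q) = √6.12 ≈ 2.474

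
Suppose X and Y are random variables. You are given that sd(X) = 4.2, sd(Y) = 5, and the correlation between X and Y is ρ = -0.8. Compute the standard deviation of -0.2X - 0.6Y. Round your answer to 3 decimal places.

V(X) = (4.2)² = 17.64;  V(Y) = (5)² = 25
Cov(X,Y) = ρ·sd(X)·sd(Y) = -0.8·4.2·5 = -16.8
V(-0.2X - 0.6Y) = (-0.2)²·V(X) + (-0.6)²·V(Y) + 2·(-0.2)·(-0.6)·Cov(X,Y)
= 0.04·17.64 + 0.36·25 + 0.24·-16.8 = 5.6736
sd(-0.2X - 0.6Y) = √5.6736 ≈ 2.382

2.382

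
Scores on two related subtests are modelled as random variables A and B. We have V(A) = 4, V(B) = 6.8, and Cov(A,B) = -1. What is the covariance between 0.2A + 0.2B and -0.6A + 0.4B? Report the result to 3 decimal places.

Cov(0.2A + 0.2B, -0.6A + 0.4B) = (0.2)(-0.6)V(A) + (0.2)(0.4)V(B) + [(0.2)(0.4) + (0.2)(-0.6)]Cov(A,B)
= -0.12·4 + 0.08·6.8 + -0.04·-1 = 0.104

0.104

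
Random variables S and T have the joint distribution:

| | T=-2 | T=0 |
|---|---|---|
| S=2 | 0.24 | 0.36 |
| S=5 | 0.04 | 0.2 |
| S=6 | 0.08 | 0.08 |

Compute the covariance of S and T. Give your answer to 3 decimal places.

E[S] = 3.36,  E[T] = -0.72
E[ST] = -2.32
cov(S,T) = E[ST] − E[S]E[T] = -2.32 − (3.36)(-0.72) = 0.0992

0.099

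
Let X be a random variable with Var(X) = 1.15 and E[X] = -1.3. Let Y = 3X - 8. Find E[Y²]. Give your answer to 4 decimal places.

151.9600

E[3X - 8] = 3·-1.3 − 8 = -11.9
Var(3X - 8) = (3)²·1.15 = 10.35
E[Y²] = Var(Y) + (E[Y])² = 10.35 + (-11.9)² = 151.96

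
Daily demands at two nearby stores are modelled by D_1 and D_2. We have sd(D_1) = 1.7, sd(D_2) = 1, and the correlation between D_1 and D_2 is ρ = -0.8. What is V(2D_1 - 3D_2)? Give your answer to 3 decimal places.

V(D_1) = (1.7)² = 2.89;  V(D_2) = (1)² = 1
Cov(D_1,D_2) = ρ·sd(D_1)·sd(D_2) = -0.8·1.7·1 = -1.36
V(2D_1 - 3D_2) = (2)²·V(D_1) + (-3)²·V(D_2) + 2·(2)·(-3)·Cov(D_1,D_2)
= 4·2.89 + 9·1 + -12·-1.36 = 36.88

36.880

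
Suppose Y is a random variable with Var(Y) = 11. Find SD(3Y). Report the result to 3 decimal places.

9.950

Var(3Y) = (3)²·11 = 99
SD(3Y) = √99 ≈ 9.950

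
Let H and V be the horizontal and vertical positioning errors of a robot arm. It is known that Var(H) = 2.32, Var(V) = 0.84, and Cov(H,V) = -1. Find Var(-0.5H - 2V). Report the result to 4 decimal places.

1.9400

Var(-0.5H - 2V) = (-0.5)²·Var(H) + (-2)²·Var(V) + 2·(-0.5)·(-2)·Cov(H,V)
= 0.25·2.32 + 4·0.84 + 2·-1 = 1.94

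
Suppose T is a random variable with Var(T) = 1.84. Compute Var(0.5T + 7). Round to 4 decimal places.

Var(0.5T + 7) = (0.5)²·Var(T) = 0.25·1.84 = 0.46

0.4600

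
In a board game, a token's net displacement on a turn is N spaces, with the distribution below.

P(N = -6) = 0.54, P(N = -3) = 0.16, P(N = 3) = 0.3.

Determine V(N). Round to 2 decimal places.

E[N] = (-6)(0.54) + (-3)(0.16) + (3)(0.3) = -2.82
E[N²] = (-6)²(0.54) + (-3)²(0.16) + (3)²(0.3) = 23.58
V(N) = E[N²] − (E[N])² = 23.58 − (-2.82)² = 15.6276

15.63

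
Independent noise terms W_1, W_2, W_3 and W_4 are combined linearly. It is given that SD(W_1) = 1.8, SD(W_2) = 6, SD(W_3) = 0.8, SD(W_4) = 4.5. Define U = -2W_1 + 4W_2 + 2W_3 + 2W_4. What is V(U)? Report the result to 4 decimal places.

672.5200

V(W_1) = 3.24, V(W_2) = 36, V(W_3) = 0.64, V(W_4) = 20.25
By independence, V(U) = (-2)²V(W_1) + (4)²V(W_2) + (2)²V(W_3) + (2)²V(W_4)
= (-2)²·3.24 + (4)²·36 + (2)²·0.64 + (2)²·20.25 = 672.52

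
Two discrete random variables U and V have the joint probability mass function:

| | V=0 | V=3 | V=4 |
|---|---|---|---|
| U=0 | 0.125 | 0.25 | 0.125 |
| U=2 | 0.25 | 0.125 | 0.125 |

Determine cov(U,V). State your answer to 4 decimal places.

E[U] = 1,  E[V] = 2.125
E[UV] = 1.75
cov(U,V) = E[UV] − E[U]E[V] = 1.75 − (1)(2.125) = -0.375

-0.3750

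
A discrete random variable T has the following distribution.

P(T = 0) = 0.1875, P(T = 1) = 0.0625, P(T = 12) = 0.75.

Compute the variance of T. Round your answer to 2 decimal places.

25.93

E[T] = (0)(0.1875) + (1)(0.0625) + (12)(0.75) = 9.0625
E[T²] = (0)²(0.1875) + (1)²(0.0625) + (12)²(0.75) = 108.0625
Var(T) = E[T²] − (E[T])² = 108.0625 − (9.0625)² = 25.93359375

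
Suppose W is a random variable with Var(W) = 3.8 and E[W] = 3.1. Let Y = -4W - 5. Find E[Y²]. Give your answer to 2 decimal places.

363.56

E[-4W - 5] = -4·3.1 − 5 = -17.4
Var(-4W - 5) = (-4)²·3.8 = 60.8
E[Y²] = Var(Y) + (E[Y])² = 60.8 + (-17.4)² = 363.56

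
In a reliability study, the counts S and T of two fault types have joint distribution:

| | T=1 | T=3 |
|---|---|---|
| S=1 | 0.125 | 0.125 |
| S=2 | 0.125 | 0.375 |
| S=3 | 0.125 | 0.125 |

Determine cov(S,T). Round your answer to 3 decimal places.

0.000

E[S] = 2,  E[T] = 2.25
E[ST] = 4.5
cov(S,T) = E[ST] − E[S]E[T] = 4.5 − (2)(2.25) = 0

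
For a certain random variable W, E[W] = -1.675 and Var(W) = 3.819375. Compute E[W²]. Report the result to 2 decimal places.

E[W²] = Var(W) + (E[W])² = 3.819375 + (-1.675)² = 6.625

6.63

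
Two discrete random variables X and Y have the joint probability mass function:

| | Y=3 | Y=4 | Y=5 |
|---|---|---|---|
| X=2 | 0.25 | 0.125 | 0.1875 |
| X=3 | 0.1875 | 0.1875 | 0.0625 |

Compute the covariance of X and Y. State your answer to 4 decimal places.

-0.0430

E[X] = 2.4375,  E[Y] = 3.8125
E[XY] = 9.25
Cov(X,Y) = E[XY] − E[X]E[Y] = 9.25 − (2.4375)(3.8125) = -0.04296875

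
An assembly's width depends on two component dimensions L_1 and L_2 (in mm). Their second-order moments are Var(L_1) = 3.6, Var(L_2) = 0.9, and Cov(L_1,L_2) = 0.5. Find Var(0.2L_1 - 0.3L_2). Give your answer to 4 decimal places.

Var(0.2L_1 - 0.3L_2) = (0.2)²·Var(L_1) + (-0.3)²·Var(L_2) + 2·(0.2)·(-0.3)·Cov(L_1,L_2)
= 0.04·3.6 + 0.09·0.9 + -0.12·0.5 = 0.165

0.1650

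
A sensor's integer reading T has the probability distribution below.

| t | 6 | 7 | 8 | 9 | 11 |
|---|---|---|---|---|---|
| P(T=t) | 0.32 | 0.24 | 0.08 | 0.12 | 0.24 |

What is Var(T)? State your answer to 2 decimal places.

E[T] = (6)(0.32) + (7)(0.24) + (8)(0.08) + (9)(0.12) + (11)(0.24) = 7.96
E[T²] = (6)²(0.32) + (7)²(0.24) + (8)²(0.08) + (9)²(0.12) + (11)²(0.24) = 67.16
Var(T) = E[T²] − (E[T])² = 67.16 − (7.96)² = 3.7984

3.80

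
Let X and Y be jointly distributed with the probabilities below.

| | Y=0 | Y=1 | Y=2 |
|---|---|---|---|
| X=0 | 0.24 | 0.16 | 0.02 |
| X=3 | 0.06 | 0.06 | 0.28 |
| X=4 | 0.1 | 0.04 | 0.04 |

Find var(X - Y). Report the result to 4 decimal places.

2.4596

E[X] = 1.92,  E[Y] = 0.94,  E[XY] = 2.34
var(X) = 6.48 − (1.92)² = 2.7936;  var(Y) = 1.62 − (0.94)² = 0.7364
Cov(X,Y) = 2.34 − (1.92)(0.94) = 0.5352
var(X - Y) = (1)²·2.7936 + (-1)²·0.7364 + 2·(1)·(-1)·0.5352 = 2.4596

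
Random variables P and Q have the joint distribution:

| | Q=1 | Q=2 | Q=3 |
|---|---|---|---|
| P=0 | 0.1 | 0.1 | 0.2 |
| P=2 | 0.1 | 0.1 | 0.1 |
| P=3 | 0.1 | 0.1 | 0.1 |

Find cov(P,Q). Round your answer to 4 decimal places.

-0.1500

E[P] = 1.5,  E[Q] = 2.1
E[PQ] = 3
cov(P,Q) = E[PQ] − E[P]E[Q] = 3 − (1.5)(2.1) = -0.15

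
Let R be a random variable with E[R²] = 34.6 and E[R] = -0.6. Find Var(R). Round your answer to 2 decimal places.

Var(R) = 34.6 − (-0.6)² = 34.24

34.24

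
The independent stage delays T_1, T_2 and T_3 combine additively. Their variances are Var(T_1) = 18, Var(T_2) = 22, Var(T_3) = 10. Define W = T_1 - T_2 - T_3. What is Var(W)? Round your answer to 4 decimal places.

50.0000

By independence, Var(W) = (1)²Var(T_1) + (-1)²Var(T_2) + (-1)²Var(T_3)
= (1)²·18 + (-1)²·22 + (-1)²·10 = 50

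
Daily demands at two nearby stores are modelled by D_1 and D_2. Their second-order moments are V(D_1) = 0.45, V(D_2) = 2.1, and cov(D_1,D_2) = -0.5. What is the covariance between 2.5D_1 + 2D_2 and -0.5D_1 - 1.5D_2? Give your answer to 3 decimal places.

-4.488

cov(2.5D_1 + 2D_2, -0.5D_1 - 1.5D_2) = (2.5)(-0.5)V(D_1) + (2)(-1.5)V(D_2) + [(2.5)(-1.5) + (2)(-0.5)]cov(D_1,D_2)
= -1.25·0.45 + -3·2.1 + -4.75·-0.5 = -4.4875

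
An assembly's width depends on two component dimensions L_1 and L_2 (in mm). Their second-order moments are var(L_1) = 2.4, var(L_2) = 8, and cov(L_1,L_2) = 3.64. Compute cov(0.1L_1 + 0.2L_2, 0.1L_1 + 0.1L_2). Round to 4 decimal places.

cov(0.1L_1 + 0.2L_2, 0.1L_1 + 0.1L_2) = (0.1)(0.1)var(L_1) + (0.2)(0.1)var(L_2) + [(0.1)(0.1) + (0.2)(0.1)]cov(L_1,L_2)
= 0.01·2.4 + 0.02·8 + 0.03·3.64 = 0.2932

0.2932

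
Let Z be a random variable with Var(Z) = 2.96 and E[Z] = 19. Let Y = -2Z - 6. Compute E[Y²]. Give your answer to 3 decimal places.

E[-2Z - 6] = -2·19 − 6 = -44
Var(-2Z - 6) = (-2)²·2.96 = 11.84
E[Y²] = Var(Y) + (E[Y])² = 11.84 + (-44)² = 1947.84

1947.840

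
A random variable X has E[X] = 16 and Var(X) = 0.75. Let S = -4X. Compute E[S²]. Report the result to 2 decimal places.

E[-4X] = -4·16 = -64
Var(-4X) = (-4)²·0.75 = 12
E[S²] = Var(S) + (E[S])² = 12 + (-64)² = 4108

4108.00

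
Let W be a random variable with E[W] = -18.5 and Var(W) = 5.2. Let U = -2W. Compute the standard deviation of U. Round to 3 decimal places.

4.561

Var(-2W) = (-2)²·5.2 = 20.8
σ(U) = √20.8 ≈ 4.561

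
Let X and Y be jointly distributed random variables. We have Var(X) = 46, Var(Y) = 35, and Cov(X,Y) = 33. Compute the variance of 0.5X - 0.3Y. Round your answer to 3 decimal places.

Var(0.5X - 0.3Y) = (0.5)²·Var(X) + (-0.3)²·Var(Y) + 2·(0.5)·(-0.3)·Cov(X,Y)
= 0.25·46 + 0.09·35 + -0.3·33 = 4.75

4.750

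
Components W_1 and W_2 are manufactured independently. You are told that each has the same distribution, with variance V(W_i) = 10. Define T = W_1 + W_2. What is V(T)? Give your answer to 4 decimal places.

20.0000

By independence, V(T) = (1)²V(W_1) + (1)²V(W_2)
= (1)²·10 + (1)²·10 = 20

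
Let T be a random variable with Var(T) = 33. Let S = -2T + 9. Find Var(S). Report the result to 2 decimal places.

Var(-2T + 9) = (-2)²·Var(T) = 4·33 = 132

132.00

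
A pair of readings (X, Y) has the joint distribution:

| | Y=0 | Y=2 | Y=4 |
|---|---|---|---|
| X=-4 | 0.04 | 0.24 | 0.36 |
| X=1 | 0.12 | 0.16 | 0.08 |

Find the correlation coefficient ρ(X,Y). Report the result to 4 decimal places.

E[X] = -2.2,  E[Y] = 2.56
E[XY] = -7.04
cov(X,Y) = E[XY] − E[X]E[Y] = -7.04 − (-2.2)(2.56) = -1.408
Var(X) = 5.76,  Var(Y) = 2.0864
ρ = -1.408 / √(5.76·2.0864) ≈ -0.4062

-0.4062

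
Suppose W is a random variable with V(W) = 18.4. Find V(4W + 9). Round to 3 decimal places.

V(4W + 9) = (4)²·V(W) = 16·18.4 = 294.4

294.400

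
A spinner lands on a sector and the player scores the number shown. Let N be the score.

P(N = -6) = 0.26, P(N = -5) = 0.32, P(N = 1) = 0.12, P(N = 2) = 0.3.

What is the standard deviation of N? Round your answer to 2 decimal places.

E[N] = (-6)(0.26) + (-5)(0.32) + (1)(0.12) + (2)(0.3) = -2.44
E[N²] = (-6)²(0.26) + (-5)²(0.32) + (1)²(0.12) + (2)²(0.3) = 18.68
Var(N) = E[N²] − (E[N])² = 18.68 − (-2.44)² = 12.7264
sd(N) = √12.7264 ≈ 3.57

3.57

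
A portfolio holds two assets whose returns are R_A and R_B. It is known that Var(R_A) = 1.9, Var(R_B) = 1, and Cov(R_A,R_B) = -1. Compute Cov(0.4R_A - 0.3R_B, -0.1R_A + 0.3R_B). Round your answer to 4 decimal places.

-0.3160

Cov(0.4R_A - 0.3R_B, -0.1R_A + 0.3R_B) = (0.4)(-0.1)Var(R_A) + (-0.3)(0.3)Var(R_B) + [(0.4)(0.3) + (-0.3)(-0.1)]Cov(R_A,R_B)
= -0.04·1.9 + -0.09·1 + 0.15·-1 = -0.316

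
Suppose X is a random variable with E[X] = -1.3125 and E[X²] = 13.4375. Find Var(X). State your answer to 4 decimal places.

11.7148

Var(X) = 13.4375 − (-1.3125)² = 11.71484375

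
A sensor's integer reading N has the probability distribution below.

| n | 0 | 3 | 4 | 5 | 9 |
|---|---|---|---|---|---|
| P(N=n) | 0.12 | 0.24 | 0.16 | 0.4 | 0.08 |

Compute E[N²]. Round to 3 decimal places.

E[N²] = (0)²(0.12) + (3)²(0.24) + (4)²(0.16) + (5)²(0.4) + (9)²(0.08) = 21.2

21.200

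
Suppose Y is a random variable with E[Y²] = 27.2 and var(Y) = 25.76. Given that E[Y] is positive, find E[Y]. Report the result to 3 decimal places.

1.200

(E[Y])² = E[Y²] − var(Y) = 27.2 − 25.76 = 1.44
E[Y] = √1.44 = 1.2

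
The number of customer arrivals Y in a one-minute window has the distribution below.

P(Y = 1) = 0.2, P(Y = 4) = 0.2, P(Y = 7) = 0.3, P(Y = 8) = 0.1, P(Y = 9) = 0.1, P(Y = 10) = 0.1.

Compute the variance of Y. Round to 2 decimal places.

8.96

E[Y] = (1)(0.2) + (4)(0.2) + (7)(0.3) + (8)(0.1) + (9)(0.1) + (10)(0.1) = 5.8
E[Y²] = (1)²(0.2) + (4)²(0.2) + (7)²(0.3) + (8)²(0.1) + (9)²(0.1) + (10)²(0.1) = 42.6
V(Y) = E[Y²] − (E[Y])² = 42.6 − (5.8)² = 8.96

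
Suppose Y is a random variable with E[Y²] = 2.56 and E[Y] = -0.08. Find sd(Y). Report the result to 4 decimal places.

var(Y) = 2.56 − (-0.08)² = 2.5536
sd(Y) = √2.5536 ≈ 1.5980

1.5980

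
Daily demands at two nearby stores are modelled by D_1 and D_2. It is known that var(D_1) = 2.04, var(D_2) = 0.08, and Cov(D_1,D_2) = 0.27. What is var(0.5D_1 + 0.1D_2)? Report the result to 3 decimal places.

var(0.5D_1 + 0.1D_2) = (0.5)²·var(D_1) + (0.1)²·var(D_2) + 2·(0.5)·(0.1)·Cov(D_1,D_2)
= 0.25·2.04 + 0.01·0.08 + 0.1·0.27 = 0.5378

0.538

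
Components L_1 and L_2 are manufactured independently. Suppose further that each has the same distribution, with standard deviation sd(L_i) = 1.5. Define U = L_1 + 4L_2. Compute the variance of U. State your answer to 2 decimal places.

Var(L_i) = (1.5)² = 2.25
By independence, Var(U) = (1)²Var(L_1) + (4)²Var(L_2)
= (1)²·2.25 + (4)²·2.25 = 38.25

38.25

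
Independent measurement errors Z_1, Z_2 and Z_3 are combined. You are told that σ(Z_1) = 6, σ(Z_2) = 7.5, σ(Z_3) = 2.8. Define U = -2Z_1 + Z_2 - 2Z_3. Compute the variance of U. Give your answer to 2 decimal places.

231.61

var(Z_1) = 36, var(Z_2) = 56.25, var(Z_3) = 7.84
By independence, var(U) = (-2)²var(Z_1) + (1)²var(Z_2) + (-2)²var(Z_3)
= (-2)²·36 + (1)²·56.25 + (-2)²·7.84 = 231.61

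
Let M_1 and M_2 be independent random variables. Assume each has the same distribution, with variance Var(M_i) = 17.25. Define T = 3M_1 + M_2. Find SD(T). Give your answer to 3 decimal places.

By independence, Var(T) = (3)²Var(M_1) + (1)²Var(M_2)
= (3)²·17.25 + (1)²·17.25 = 172.5
SD(T) = √172.5 ≈ 13.134

13.134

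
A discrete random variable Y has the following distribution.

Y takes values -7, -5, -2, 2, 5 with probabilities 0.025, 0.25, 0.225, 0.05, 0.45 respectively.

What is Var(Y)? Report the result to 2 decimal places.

19.60

E[Y] = (-7)(0.025) + (-5)(0.25) + (-2)(0.225) + (2)(0.05) + (5)(0.45) = 0.475
E[Y²] = (-7)²(0.025) + (-5)²(0.25) + (-2)²(0.225) + (2)²(0.05) + (5)²(0.45) = 19.825
Var(Y) = E[Y²] − (E[Y])² = 19.825 − (0.475)² = 19.599375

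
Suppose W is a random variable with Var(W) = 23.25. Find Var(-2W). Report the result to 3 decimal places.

Var(-2W) = (-2)²·Var(W) = 4·23.25 = 93

93.000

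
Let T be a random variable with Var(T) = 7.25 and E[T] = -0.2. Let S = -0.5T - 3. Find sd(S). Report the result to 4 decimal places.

Var(-0.5T - 3) = (-0.5)²·7.25 = 1.8125
sd(S) = √1.8125 ≈ 1.3463

1.3463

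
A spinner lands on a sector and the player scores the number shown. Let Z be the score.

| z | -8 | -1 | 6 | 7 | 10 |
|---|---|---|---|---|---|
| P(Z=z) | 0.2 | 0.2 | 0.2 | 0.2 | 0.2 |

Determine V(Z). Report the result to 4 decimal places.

42.1600

E[Z] = (-8)(0.2) + (-1)(0.2) + (6)(0.2) + (7)(0.2) + (10)(0.2) = 2.8
E[Z²] = (-8)²(0.2) + (-1)²(0.2) + (6)²(0.2) + (7)²(0.2) + (10)²(0.2) = 50
V(Z) = E[Z²] − (E[Z])² = 50 − (2.8)² = 42.16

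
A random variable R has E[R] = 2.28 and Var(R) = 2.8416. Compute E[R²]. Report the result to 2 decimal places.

E[R²] = Var(R) + (E[R])² = 2.8416 + (2.28)² = 8.04

8.04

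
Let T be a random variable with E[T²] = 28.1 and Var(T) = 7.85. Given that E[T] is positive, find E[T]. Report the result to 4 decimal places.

4.5000

(E[T])² = E[T²] − Var(T) = 28.1 − 7.85 = 20.25
E[T] = √20.25 = 4.5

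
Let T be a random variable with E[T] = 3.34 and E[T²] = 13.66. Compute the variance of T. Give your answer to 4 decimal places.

2.5044

Var(T) = 13.66 − (3.34)² = 2.5044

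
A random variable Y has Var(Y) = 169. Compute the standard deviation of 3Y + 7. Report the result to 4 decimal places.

39.0000

Var(3Y + 7) = (3)²·169 = 1521
SD(3Y + 7) = √1521 ≈ 39.0000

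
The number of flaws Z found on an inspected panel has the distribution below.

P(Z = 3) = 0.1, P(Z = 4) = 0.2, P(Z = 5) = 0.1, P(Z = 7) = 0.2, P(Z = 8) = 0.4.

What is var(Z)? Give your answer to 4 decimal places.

E[Z] = (3)(0.1) + (4)(0.2) + (5)(0.1) + (7)(0.2) + (8)(0.4) = 6.2
E[Z²] = (3)²(0.1) + (4)²(0.2) + (5)²(0.1) + (7)²(0.2) + (8)²(0.4) = 42
var(Z) = E[Z²] − (E[Z])² = 42 − (6.2)² = 3.56

3.5600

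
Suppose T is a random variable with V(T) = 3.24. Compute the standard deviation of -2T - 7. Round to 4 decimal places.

V(-2T - 7) = (-2)²·3.24 = 12.96
SD(-2T - 7) = √12.96 ≈ 3.6000

3.6000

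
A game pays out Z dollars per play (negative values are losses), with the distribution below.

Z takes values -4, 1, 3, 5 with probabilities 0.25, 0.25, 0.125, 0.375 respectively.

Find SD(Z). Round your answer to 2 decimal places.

E[Z] = (-4)(0.25) + (1)(0.25) + (3)(0.125) + (5)(0.375) = 1.5
E[Z²] = (-4)²(0.25) + (1)²(0.25) + (3)²(0.125) + (5)²(0.375) = 14.75
Var(Z) = E[Z²] − (E[Z])² = 14.75 − (1.5)² = 12.5
SD(Z) = √12.5 ≈ 3.54

3.54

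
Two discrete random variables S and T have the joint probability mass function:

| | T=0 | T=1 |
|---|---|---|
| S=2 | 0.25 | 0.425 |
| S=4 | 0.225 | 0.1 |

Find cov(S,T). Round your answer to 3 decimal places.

-0.141

E[S] = 2.65,  E[T] = 0.525
E[ST] = 1.25
cov(S,T) = E[ST] − E[S]E[T] = 1.25 − (2.65)(0.525) = -0.14125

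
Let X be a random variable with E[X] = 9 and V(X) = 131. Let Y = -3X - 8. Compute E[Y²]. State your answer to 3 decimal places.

E[-3X - 8] = -3·9 − 8 = -35
V(-3X - 8) = (-3)²·131 = 1179
E[Y²] = V(Y) + (E[Y])² = 1179 + (-35)² = 2404

2404.000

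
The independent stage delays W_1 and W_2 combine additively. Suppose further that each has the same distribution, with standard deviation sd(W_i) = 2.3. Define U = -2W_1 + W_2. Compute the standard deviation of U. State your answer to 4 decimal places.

5.1430

Var(W_i) = (2.3)² = 5.29
By independence, Var(U) = (-2)²Var(W_1) + (1)²Var(W_2)
= (-2)²·5.29 + (1)²·5.29 = 26.45
sd(U) = √26.45 ≈ 5.1430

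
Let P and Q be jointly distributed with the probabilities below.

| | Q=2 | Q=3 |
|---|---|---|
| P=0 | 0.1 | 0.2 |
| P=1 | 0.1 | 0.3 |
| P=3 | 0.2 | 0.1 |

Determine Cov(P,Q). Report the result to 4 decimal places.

E[P] = 1.3,  E[Q] = 2.6
E[PQ] = 3.2
Cov(P,Q) = E[PQ] − E[P]E[Q] = 3.2 − (1.3)(2.6) = -0.18

-0.1800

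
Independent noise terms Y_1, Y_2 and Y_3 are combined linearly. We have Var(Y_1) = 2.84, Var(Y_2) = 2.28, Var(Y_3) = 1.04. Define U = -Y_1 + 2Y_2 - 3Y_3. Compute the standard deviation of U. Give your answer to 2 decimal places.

By independence, Var(U) = (-1)²Var(Y_1) + (2)²Var(Y_2) + (-3)²Var(Y_3)
= (-1)²·2.84 + (2)²·2.28 + (-3)²·1.04 = 21.32
SD(U) = √21.32 ≈ 4.62

4.62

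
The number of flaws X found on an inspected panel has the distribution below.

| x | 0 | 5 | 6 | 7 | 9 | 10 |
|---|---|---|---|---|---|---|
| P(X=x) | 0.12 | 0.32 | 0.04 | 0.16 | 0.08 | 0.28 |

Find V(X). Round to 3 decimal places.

E[X] = (0)(0.12) + (5)(0.32) + (6)(0.04) + (7)(0.16) + (9)(0.08) + (10)(0.28) = 6.48
E[X²] = (0)²(0.12) + (5)²(0.32) + (6)²(0.04) + (7)²(0.16) + (9)²(0.08) + (10)²(0.28) = 51.76
V(X) = E[X²] − (E[X])² = 51.76 − (6.48)² = 9.7696

9.770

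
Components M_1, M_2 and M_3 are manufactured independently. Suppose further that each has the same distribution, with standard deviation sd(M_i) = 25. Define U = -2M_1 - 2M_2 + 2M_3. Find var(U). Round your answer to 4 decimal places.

var(M_i) = (25)² = 625
By independence, var(U) = (-2)²var(M_1) + (-2)²var(M_2) + (2)²var(M_3)
= (-2)²·625 + (-2)²·625 + (2)²·625 = 7500

7500.0000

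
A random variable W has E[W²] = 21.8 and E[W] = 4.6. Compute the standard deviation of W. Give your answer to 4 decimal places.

V(W) = 21.8 − (4.6)² = 0.64
SD(W) = √0.64 ≈ 0.8000

0.8000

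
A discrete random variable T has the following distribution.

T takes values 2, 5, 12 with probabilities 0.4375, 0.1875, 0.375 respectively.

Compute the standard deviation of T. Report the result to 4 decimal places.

4.5376

E[T] = (2)(0.4375) + (5)(0.1875) + (12)(0.375) = 6.3125
E[T²] = (2)²(0.4375) + (5)²(0.1875) + (12)²(0.375) = 60.4375
Var(T) = E[T²] − (E[T])² = 60.4375 − (6.3125)² = 20.58984375
σ(T) = √20.58984375 ≈ 4.5376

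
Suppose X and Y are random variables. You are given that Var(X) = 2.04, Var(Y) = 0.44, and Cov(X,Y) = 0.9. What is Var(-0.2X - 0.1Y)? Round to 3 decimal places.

0.122

Var(-0.2X - 0.1Y) = (-0.2)²·Var(X) + (-0.1)²·Var(Y) + 2·(-0.2)·(-0.1)·Cov(X,Y)
= 0.04·2.04 + 0.01·0.44 + 0.04·0.9 = 0.122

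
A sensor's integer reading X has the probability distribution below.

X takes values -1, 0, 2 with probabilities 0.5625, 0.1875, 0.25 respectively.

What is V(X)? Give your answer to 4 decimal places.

1.5586

E[X] = (-1)(0.5625) + (0)(0.1875) + (2)(0.25) = -0.0625
E[X²] = (-1)²(0.5625) + (0)²(0.1875) + (2)²(0.25) = 1.5625
V(X) = E[X²] − (E[X])² = 1.5625 − (-0.0625)² = 1.55859375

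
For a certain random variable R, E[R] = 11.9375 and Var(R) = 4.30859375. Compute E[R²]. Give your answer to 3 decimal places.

E[R²] = Var(R) + (E[R])² = 4.30859375 + (11.9375)² = 146.8125

146.813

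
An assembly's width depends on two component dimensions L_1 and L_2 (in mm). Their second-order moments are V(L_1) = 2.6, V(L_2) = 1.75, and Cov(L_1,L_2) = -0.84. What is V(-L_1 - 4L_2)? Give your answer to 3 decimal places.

23.880

V(-L_1 - 4L_2) = (-1)²·V(L_1) + (-4)²·V(L_2) + 2·(-1)·(-4)·Cov(L_1,L_2)
= 1·2.6 + 16·1.75 + 8·-0.84 = 23.88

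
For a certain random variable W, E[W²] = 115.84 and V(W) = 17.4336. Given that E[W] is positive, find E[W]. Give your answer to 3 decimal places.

9.920

(E[W])² = E[W²] − V(W) = 115.84 − 17.4336 = 98.4064
E[W] = √98.4064 = 9.92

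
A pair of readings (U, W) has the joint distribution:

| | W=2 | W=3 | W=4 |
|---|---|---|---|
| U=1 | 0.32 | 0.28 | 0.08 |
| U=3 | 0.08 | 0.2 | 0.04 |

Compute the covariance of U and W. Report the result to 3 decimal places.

0.099

E[U] = 1.64,  E[W] = 2.72
E[UW] = 4.56
Cov(U,W) = E[UW] − E[U]E[W] = 4.56 − (1.64)(2.72) = 0.0992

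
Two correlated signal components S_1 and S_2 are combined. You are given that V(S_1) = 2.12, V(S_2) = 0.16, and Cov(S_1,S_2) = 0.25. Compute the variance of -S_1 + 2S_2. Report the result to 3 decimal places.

1.760

V(-S_1 + 2S_2) = (-1)²·V(S_1) + (2)²·V(S_2) + 2·(-1)·(2)·Cov(S_1,S_2)
= 1·2.12 + 4·0.16 + -4·0.25 = 1.76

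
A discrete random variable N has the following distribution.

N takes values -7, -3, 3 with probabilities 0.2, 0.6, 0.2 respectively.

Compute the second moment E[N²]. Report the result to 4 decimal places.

E[N²] = (-7)²(0.2) + (-3)²(0.6) + (3)²(0.2) = 17

17.0000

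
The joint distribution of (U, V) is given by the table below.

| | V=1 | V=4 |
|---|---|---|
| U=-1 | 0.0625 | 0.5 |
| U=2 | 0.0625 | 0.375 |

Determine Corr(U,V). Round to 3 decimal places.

E[U] = 0.3125,  E[V] = 3.625
E[UV] = 1.0625
Cov(U,V) = E[UV] − E[U]E[V] = 1.0625 − (0.3125)(3.625) = -0.0703125
Var(U) = 2.21484375,  Var(V) = 0.984375
ρ = -0.0703125 / √(2.21484375·0.984375) ≈ -0.048

-0.048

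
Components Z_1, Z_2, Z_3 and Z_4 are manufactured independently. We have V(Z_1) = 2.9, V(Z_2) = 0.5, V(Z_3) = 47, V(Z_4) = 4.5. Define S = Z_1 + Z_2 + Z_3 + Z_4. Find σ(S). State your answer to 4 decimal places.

7.4095

By independence, V(S) = (1)²V(Z_1) + (1)²V(Z_2) + (1)²V(Z_3) + (1)²V(Z_4)
= (1)²·2.9 + (1)²·0.5 + (1)²·47 + (1)²·4.5 = 54.9
σ(S) = √54.9 ≈ 7.4095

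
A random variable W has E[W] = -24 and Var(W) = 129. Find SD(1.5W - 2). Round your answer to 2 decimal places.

17.04

Var(1.5W - 2) = (1.5)²·129 = 290.25
SD(1.5W - 2) = √290.25 ≈ 17.04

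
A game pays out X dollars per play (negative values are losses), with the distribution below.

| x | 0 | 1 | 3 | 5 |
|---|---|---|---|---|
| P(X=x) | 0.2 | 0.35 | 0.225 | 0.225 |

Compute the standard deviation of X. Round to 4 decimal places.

1.8378

E[X] = (0)(0.2) + (1)(0.35) + (3)(0.225) + (5)(0.225) = 2.15
E[X²] = (0)²(0.2) + (1)²(0.35) + (3)²(0.225) + (5)²(0.225) = 8
V(X) = E[X²] − (E[X])² = 8 − (2.15)² = 3.3775
SD(X) = √3.3775 ≈ 1.8378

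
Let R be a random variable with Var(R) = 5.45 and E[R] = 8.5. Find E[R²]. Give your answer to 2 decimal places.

E[R²] = Var(R) + (E[R])² = 5.45 + (8.5)² = 77.7

77.70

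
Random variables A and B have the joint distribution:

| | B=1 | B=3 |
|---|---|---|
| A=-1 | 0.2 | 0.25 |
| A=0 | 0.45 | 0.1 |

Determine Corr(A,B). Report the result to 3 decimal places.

E[A] = -0.45,  E[B] = 1.7
E[AB] = -0.95
cov(A,B) = E[AB] − E[A]E[B] = -0.95 − (-0.45)(1.7) = -0.185
Var(A) = 0.2475,  Var(B) = 0.91
ρ = -0.185 / √(0.2475·0.91) ≈ -0.390

-0.390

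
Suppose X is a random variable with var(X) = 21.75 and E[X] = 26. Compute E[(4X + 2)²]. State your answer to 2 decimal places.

E[4X + 2] = 4·26 + 2 = 106
var(4X + 2) = (4)²·21.75 = 348
E[(4X + 2)²] = var((4X + 2)) + (E[(4X + 2)])² = 348 + (106)² = 11584

11584.00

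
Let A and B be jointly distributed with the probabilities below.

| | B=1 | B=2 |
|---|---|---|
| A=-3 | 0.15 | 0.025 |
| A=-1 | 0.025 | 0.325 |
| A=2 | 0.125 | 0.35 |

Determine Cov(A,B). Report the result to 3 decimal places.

E[A] = 0.075,  E[B] = 1.7
E[AB] = 0.375
Cov(A,B) = E[AB] − E[A]E[B] = 0.375 − (0.075)(1.7) = 0.2475

0.248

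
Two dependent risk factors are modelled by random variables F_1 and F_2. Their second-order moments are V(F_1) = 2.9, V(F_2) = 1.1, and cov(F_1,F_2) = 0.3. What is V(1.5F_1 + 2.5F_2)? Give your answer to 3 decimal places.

15.650

V(1.5F_1 + 2.5F_2) = (1.5)²·V(F_1) + (2.5)²·V(F_2) + 2·(1.5)·(2.5)·cov(F_1,F_2)
= 2.25·2.9 + 6.25·1.1 + 7.5·0.3 = 15.65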